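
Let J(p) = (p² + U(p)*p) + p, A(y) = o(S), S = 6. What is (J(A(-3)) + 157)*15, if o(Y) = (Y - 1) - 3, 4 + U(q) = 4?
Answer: 2445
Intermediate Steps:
U(q) = 0 (U(q) = -4 + 4 = 0)
o(Y) = -4 + Y (o(Y) = (-1 + Y) - 3 = -4 + Y)
A(y) = 2 (A(y) = -4 + 6 = 2)
J(p) = p + p² (J(p) = (p² + 0*p) + p = (p² + 0) + p = p² + p = p + p²)
(J(A(-3)) + 157)*15 = (2*(1 + 2) + 157)*15 = (2*3 + 157)*15 = (6 + 157)*15 = 163*15 = 2445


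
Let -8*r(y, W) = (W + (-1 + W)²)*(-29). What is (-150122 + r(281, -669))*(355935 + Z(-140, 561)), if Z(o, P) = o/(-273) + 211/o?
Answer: 3275384428107019/6240 ≈ 5.2490e+11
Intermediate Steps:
Z(o, P) = 211/o - o/273 (Z(o, P) = o*(-1/273) + 211/o = -o/273 + 211/o = 211/o - o/273)
r(y, W) = 29*W/8 + 29*(-1 + W)²/8 (r(y, W) = -(W + (-1 + W)²)*(-29)/8 = -(-29*W - 29*(-1 + W)²)/8 = 29*W/8 + 29*(-1 + W)²/8)
(-150122 + r(281, -669))*(355935 + Z(-140, 561)) = (-150122 + ((29/8)*(-669) + 29*(-1 - 669)²/8))*(355935 + (211/(-140) - 1/273*(-140))) = (-150122 + (-19401/8 + (29/8)*(-670)²))*(355935 + (211*(-1/140) + 20/39)) = (-150122 + (-19401/8 + (29/8)*448900))*(355935 + (-211/140 + 20/39)) = (-150122 + (-19401/8 + 3254525/2))*(355935 - 5429/5460) = (-150122 + 12998699/8)*(1943399671/5460) = (11797723/8)*(1943399671/5460) = 3275384428107019/6240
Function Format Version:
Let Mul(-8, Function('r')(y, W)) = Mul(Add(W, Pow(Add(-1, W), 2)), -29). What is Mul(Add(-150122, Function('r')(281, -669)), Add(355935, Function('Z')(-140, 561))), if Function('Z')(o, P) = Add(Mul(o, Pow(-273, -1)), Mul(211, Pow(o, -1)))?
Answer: Rational(3275384428107019, 6240) ≈ 5.2490e+11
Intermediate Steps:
Function('Z')(o, P) = Add(Mul(211, Pow(o, -1)), Mul(Rational(-1, 273), o)) (Function('Z')(o, P) = Add(Mul(o, Rational(-1, 273)), Mul(211, Pow(o, -1))) = Add(Mul(Rational(-1, 273), o), Mul(211, Pow(o, -1))) = Add(Mul(211, Pow(o, -1)), Mul(Rational(-1, 273), o)))
Function('r')(y, W) = Add(Mul(Rational(29, 8), W), Mul(Rational(29, 8), Pow(Add(-1, W), 2))) (Function('r')(y, W) = Mul(Rational(-1, 8), Mul(Add(W, Pow(Add(-1, W), 2)), -29)) = Mul(Rational(-1, 8), Add(Mul(-29, W), Mul(-29, Pow(Add(-1, W), 2)))) = Add(Mul(Rational(29, 8), W), Mul(Rational(29, 8), Pow(Add(-1, W), 2))))
Mul(Add(-150122, Function('r')(281, -669)), Add(355935, Function('Z')(-140, 561))) = Mul(Add(-150122, Add(Mul(Rational(29, 8), -669), Mul(Rational(29, 8), Pow(Add(-1, -669), 2)))), Add(355935, Add(Mul(211, Pow(-140, -1)), Mul(Rational(-1, 273), -140)))) = Mul(Add(-150122, Add(Rational(-19401, 8), Mul(Rational(29, 8), Pow(-670, 2)))), Add(355935, Add(Mul(211, Rational(-1, 140)), Rational(20, 39)))) = Mul(Add(-150122, Add(Rational(-19401, 8), Mul(Rational(29, 8), 448900))), Add(355935, Add(Rational(-211, 140), Rational(20, 39)))) = Mul(Add(-150122, Add(Rational(-19401, 8), Rational(3254525, 2))), Add(355935, Rational(-5429, 5460))) = Mul(Add(-150122, Rational(12998699, 8)), Rational(1943399671, 5460)) = Mul(Rational(11797723, 8), Rational(1943399671, 5460)) = Rational(3275384428107019, 6240)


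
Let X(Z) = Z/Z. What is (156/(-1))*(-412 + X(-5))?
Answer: 64116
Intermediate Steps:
X(Z) = 1
(156/(-1))*(-412 + X(-5)) = (156/(-1))*(-412 + 1) = (156*(-1))*(-411) = -156*(-411) = 64116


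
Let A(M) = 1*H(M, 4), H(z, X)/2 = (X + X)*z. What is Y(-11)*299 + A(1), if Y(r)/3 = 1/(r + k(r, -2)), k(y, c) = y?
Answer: -545/22 ≈ -24.773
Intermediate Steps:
H(z, X) = 4*X*z (H(z, X) = 2*((X + X)*z) = 2*((2*X)*z) = 2*(2*X*z) = 4*X*z)
A(M) = 16*M (A(M) = 1*(4*4*M) = 1*(16*M) = 16*M)
Y(r) = 3/(2*r) (Y(r) = 3/(r + r) = 3/((2*r)) = 3*(1/(2*r)) = 3/(2*r))
Y(-11)*299 + A(1) = ((3/2)/(-11))*299 + 16*1 = ((3/2)*(-1/11))*299 + 16 = -3/22*299 + 16 = -897/22 + 16 = -545/22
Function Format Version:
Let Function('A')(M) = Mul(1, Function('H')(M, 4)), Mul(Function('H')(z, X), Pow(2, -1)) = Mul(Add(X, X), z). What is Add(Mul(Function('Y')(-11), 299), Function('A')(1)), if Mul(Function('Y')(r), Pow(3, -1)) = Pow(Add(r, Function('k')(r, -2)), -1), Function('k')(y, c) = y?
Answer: Rational(-545, 22) ≈ -24.773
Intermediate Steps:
Function('H')(z, X) = Mul(4, X, z) (Function('H')(z, X) = Mul(2, Mul(Add(X, X), z)) = Mul(2, Mul(Mul(2, X), z)) = Mul(2, Mul(2, X, z)) = Mul(4, X, z))
Function('A')(M) = Mul(16, M) (Function('A')(M) = Mul(1, Mul(4, 4, M)) = Mul(1, Mul(16, M)) = Mul(16, M))
Function('Y')(r) = Mul(Rational(3, 2), Pow(r, -1)) (Function('Y')(r) = Mul(3, Pow(Add(r, r), -1)) = Mul(3, Pow(Mul(2, r), -1)) = Mul(3, Mul(Rational(1, 2), Pow(r, -1))) = Mul(Rational(3, 2), Pow(r, -1)))
Add(Mul(Function('Y')(-11), 299), Function('A')(1)) = Add(Mul(Mul(Rational(3, 2), Pow(-11, -1)), 299), Mul(16, 1)) = Add(Mul(Mul(Rational(3, 2), Rational(-1, 11)), 299), 16) = Add(Mul(Rational(-3, 22), 299), 16) = Add(Rational(-897, 22), 16) = Rational(-545, 22)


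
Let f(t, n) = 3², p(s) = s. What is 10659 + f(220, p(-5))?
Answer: 10668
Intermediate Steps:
f(t, n) = 9
10659 + f(220, p(-5)) = 10659 + 9 = 10668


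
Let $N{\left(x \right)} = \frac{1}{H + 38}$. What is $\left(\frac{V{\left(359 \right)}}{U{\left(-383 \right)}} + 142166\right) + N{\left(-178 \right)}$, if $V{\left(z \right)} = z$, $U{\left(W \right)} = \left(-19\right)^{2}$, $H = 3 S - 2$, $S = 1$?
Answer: $\frac{2001569476}{14079} \approx 1.4217 \cdot 10^{5}$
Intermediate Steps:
$H = 1$ ($H = 3 \cdot 1 - 2 = 3 - 2 = 1$)
$U{\left(W \right)} = 361$
$N{\left(x \right)} = \frac{1}{39}$ ($N{\left(x \right)} = \frac{1}{1 + 38} = \frac{1}{39}$)
$\left(\frac{V{\left(359 \right)}}{U{\left(-383 \right)}} + 142166\right) + N{\left(-178 \right)} = \left(\frac{359}{361} + 142166\right) + \frac{1}{39} = \frac{51322285}{361} + \frac{1}{39} = \frac{2001569476}{14079}$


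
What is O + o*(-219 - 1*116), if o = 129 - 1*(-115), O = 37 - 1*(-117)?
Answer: -81586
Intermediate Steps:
O = 154 (O = 37 + 117 = 154)
o = 244 (o = 129 + 115 = 244)
O + o*(-219 - 1*116) = 154 + 244*(-219 - 1*116) = 154 + 244*(-219 - 116) = 154 + 244*(-335) = 154 - 81740 = -81586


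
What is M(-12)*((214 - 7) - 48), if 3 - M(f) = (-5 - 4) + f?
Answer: 3816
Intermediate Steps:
M(f) = 12 - f (M(f) = 3 - ((-5 - 4) + f) = 3 - (-9 + f) = 3 + (9 - f) = 12 - f)
M(-12)*((214 - 7) - 48) = (12 - 1*(-12))*((214 - 7) - 48) = (12 + 12)*(207 - 48) = 24*159 = 3816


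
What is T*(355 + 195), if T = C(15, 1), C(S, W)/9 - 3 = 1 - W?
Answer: 14850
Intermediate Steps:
C(S, W) = 36 - 9*W (C(S, W) = 27 + 9*(1 - W) = 27 + (9 - 9*W) = 36 - 9*W)
T = 27 (T = 36 - 9*1 = 36 - 9 = 27)
T*(355 + 195) = 27*(355 + 195) = 27*550 = 14850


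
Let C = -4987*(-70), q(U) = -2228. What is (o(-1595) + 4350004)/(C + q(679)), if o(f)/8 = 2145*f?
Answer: -11510098/173431 ≈ -66.367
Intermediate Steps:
o(f) = 17160*f (o(f) = 8*(2145*f) = 17160*f)
C = 349090
(o(-1595) + 4350004)/(C + q(679)) = (17160*(-1595) + 4350004)/(349090 - 2228) = (-27370200 + 4350004)/346862 = -23020196*1/346862 = -11510098/173431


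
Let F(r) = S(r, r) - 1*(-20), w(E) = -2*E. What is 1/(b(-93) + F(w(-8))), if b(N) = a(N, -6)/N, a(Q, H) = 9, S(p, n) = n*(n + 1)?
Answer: 31/9049 ≈ 0.0034258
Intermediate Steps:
S(p, n) = n*(1 + n)
b(N) = 9/N
F(r) = 20 + r*(1 + r) (F(r) = r*(1 + r) - 1*(-20) = r*(1 + r) + 20 = 20 + r*(1 + r))
1/(b(-93) + F(w(-8))) = 1/(9/(-93) + (20 + (-2*(-8))*(1 - 2*(-8)))) = 1/(9*(-1/93) + (20 + 16*(1 + 16))) = 1/(-3/31 + (20 + 16*17)) = 1/(-3/31 + (20 + 272)) = 1/(-3/31 + 292) = 1/(9049/31) = 31/9049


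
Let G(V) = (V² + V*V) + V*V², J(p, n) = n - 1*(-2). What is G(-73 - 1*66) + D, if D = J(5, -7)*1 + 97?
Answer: -2646885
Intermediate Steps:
J(p, n) = 2 + n (J(p, n) = n + 2 = 2 + n)
D = 92 (D = (2 - 7)*1 + 97 = -5*1 + 97 = -5 + 97 = 92)
G(V) = V³ + 2*V² (G(V) = (V² + V²) + V³ = 2*V² + V³ = V³ + 2*V²)
G(-73 - 1*66) + D = (-73 - 1*66)²*(2 + (-73 - 1*66)) + 92 = (-73 - 66)²*(2 + (-73 - 66)) + 92 = (-139)²*(2 - 139) + 92 = 19321*(-137) + 92 = -2646977 + 92 = -2646885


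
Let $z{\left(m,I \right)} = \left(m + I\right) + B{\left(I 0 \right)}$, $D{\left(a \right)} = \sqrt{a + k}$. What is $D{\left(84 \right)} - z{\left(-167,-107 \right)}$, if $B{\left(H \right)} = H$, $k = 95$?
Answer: $274 + \sqrt{179} \approx 287.38$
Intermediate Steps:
$D{\left(a \right)} = \sqrt{95 + a}$ ($D{\left(a \right)} = \sqrt{a + 95} = \sqrt{95 + a}$)
$z{\left(m,I \right)} = I + m$ ($z{\left(m,I \right)} = \left(m + I\right) + I 0 = \left(I + m\right) + 0 = I + m$)
$D{\left(84 \right)} - z{\left(-167,-107 \right)} = \sqrt{95 + 84} - \left(-107 - 167\right) = \sqrt{179} - -274 = \sqrt{179} + 274 = 274 + \sqrt{179}$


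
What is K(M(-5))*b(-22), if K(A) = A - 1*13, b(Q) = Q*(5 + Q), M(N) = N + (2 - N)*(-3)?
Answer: -14586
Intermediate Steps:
M(N) = -6 + 4*N (M(N) = N + (-6 + 3*N) = -6 + 4*N)
K(A) = -13 + A (K(A) = A - 13 = -13 + A)
K(M(-5))*b(-22) = (-13 + (-6 + 4*(-5)))*(-22*(5 - 22)) = (-13 + (-6 - 20))*(-22*(-17)) = (-13 - 26)*374 = -39*374 = -14586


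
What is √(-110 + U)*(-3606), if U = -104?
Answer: -3606*I*√214 ≈ -52751.0*I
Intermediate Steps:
√(-110 + U)*(-3606) = √(-110 - 104)*(-3606) = √(-214)*(-3606) = (I*√214)*(-3606) = -3606*I*√214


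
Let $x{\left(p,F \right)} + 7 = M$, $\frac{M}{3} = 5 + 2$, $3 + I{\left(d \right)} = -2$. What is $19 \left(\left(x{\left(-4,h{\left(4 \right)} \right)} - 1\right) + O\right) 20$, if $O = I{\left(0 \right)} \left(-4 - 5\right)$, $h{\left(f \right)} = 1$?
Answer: $22040$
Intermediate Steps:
$I{\left(d \right)} = -5$ ($I{\left(d \right)} = -3 - 2 = -5$)
$M = 21$ ($M = 3 \left(5 + 2\right) = 3 \cdot 7 = 21$)
$x{\left(p,F \right)} = 14$ ($x{\left(p,F \right)} = -7 + 21 = 14$)
$O = 45$ ($O = - 5 \left(-4 - 5\right) = \left(-5\right) \left(-9\right) = 45$)
$19 \left(\left(x{\left(-4,h{\left(4 \right)} \right)} - 1\right) + O\right) 20 = 19 \left(\left(14 - 1\right) + 45\right) 20 = 19 \left(13 + 45\right) 20 = 19 \cdot 58 \cdot 20 = 1102 \cdot 20 = 22040$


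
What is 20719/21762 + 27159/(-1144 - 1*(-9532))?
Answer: 42490285/10141092 ≈ 4.1899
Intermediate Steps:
20719/21762 + 27159/(-1144 - 1*(-9532)) = 20719*(1/21762) + 27159/(-1144 + 9532) = 20719/21762 + 27159/8388 = 20719/21762 + 27159*(1/8388) = 20719/21762 + 9053/2796 = 42490285/10141092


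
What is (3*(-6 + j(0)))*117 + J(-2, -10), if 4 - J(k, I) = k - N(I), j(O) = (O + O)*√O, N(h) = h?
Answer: -2110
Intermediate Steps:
j(O) = 2*O^(3/2) (j(O) = (2*O)*√O = 2*O^(3/2))
J(k, I) = 4 + I - k (J(k, I) = 4 - (k - I) = 4 + (I - k) = 4 + I - k)
(3*(-6 + j(0)))*117 + J(-2, -10) = (3*(-6 + 2*0^(3/2)))*117 + (4 - 10 - 1*(-2)) = (3*(-6 + 2*0))*117 + (4 - 10 + 2) = (3*(-6 + 0))*117 - 4 = (3*(-6))*117 - 4 = -18*117 - 4 = -2106 - 4 = -2110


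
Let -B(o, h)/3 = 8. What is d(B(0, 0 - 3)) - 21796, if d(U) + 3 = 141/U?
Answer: -174439/8 ≈ -21805.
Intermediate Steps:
B(o, h) = -24 (B(o, h) = -3*8 = -24)
d(U) = -3 + 141/U
d(B(0, 0 - 3)) - 21796 = (-3 + 141/(-24)) - 21796 = (-3 + 141*(-1/24)) - 21796 = (-3 - 47/8) - 21796 = -71/8 - 21796 = -174439/8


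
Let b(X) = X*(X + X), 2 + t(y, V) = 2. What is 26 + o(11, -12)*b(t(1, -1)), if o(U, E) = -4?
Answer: 26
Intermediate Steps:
t(y, V) = 0 (t(y, V) = -2 + 2 = 0)
b(X) = 2*X**2 (b(X) = X*(2*X) = 2*X**2)
26 + o(11, -12)*b(t(1, -1)) = 26 - 8*0**2 = 26 - 8*0 = 26 - 4*0 = 26 + 0 = 26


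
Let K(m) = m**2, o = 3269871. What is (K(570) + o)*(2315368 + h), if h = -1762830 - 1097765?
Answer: -1959966208017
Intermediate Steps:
h = -2860595
(K(570) + o)*(2315368 + h) = (570**2 + 3269871)*(2315368 - 2860595) = (324900 + 3269871)*(-545227) = 3594771*(-545227) = -1959966208017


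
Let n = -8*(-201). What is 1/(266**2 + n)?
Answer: 1/72364 ≈ 1.3819e-5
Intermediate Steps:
n = 1608
1/(266**2 + n) = 1/(266**2 + 1608) = 1/(70756 + 1608) = 1/72364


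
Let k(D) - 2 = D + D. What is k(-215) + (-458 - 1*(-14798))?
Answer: 13912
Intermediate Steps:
k(D) = 2 + 2*D (k(D) = 2 + (D + D) = 2 + 2*D)
k(-215) + (-458 - 1*(-14798)) = (2 + 2*(-215)) + (-458 - 1*(-14798)) = (2 - 430) + (-458 + 14798) = -428 + 14340 = 13912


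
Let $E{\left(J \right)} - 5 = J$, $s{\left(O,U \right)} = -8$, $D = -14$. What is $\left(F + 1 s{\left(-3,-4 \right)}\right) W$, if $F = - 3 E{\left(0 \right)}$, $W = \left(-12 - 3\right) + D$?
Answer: $667$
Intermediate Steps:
$E{\left(J \right)} = 5 + J$
$W = -29$ ($W = \left(-12 - 3\right) - 14 = -15 - 14 = -29$)
$F = -15$ ($F = - 3 \left(5 + 0\right) = \left(-3\right) 5 = -15$)
$\left(F + 1 s{\left(-3,-4 \right)}\right) W = \left(-15 + 1 \left(-8\right)\right) \left(-29\right) = \left(-15 - 8\right) \left(-29\right) = \left(-23\right) \left(-29\right) = 667$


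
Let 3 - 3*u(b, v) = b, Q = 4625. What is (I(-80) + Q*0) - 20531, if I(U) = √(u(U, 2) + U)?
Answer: -20531 + I*√471/3 ≈ -20531.0 + 7.2342*I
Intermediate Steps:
u(b, v) = 1 - b/3
I(U) = √(1 + 2*U/3) (I(U) = √((1 - U/3) + U) = √(1 + 2*U/3))
(I(-80) + Q*0) - 20531 = (√(9 + 6*(-80))/3 + 4625*0) - 20531 = (√(9 - 480)/3 + 0) - 20531 = (√(-471)/3 + 0) - 20531 = ((I*√471)/3 + 0) - 20531 = (I*√471/3 + 0) - 20531 = I*√471/3 - 20531 = -20531 + I*√471/3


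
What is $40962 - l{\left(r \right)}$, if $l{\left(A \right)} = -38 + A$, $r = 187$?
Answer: $40813$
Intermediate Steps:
$40962 - l{\left(r \right)} = 40962 - \left(-38 + 187\right) = 40962 - 149 = 40813$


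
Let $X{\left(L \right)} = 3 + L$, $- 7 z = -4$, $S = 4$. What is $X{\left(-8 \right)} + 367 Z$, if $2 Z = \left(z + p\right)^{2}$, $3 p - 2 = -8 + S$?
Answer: $- \frac{1471}{441} \approx -3.3356$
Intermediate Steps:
$z = \frac{4}{7}$ ($z = \left(- \frac{1}{7}\right) \left(-4\right) = \frac{4}{7} \approx 0.57143$)
$p = - \frac{2}{3}$ ($p = \frac{2}{3} + \frac{-8 + 4}{3} = \frac{2}{3} + \frac{1}{3} \left(-4\right) = \frac{2}{3} - \frac{4}{3} = - \frac{2}{3} \approx -0.66667$)
$Z = \frac{2}{441}$ ($Z = \frac{\left(\frac{4}{7} - \frac{2}{3}\right)^{2}}{2} = \frac{\left(- \frac{2}{21}\right)^{2}}{2} = \frac{1}{2} \cdot \frac{4}{441} = \frac{2}{441} \approx 0.0045351$)
$X{\left(-8 \right)} + 367 Z = \left(3 - 8\right) + 367 \cdot \frac{2}{441} = -5 + \frac{734}{441} = - \frac{1471}{441}$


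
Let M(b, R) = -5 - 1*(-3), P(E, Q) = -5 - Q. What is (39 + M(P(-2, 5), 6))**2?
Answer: 1369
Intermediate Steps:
M(b, R) = -2 (M(b, R) = -5 + 3 = -2)
(39 + M(P(-2, 5), 6))**2 = (39 - 2)**2 = 37**2 = 1369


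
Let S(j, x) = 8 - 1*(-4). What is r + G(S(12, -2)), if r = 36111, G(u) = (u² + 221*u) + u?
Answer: 38919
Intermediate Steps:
S(j, x) = 12 (S(j, x) = 8 + 4 = 12)
G(u) = u² + 222*u
r + G(S(12, -2)) = 36111 + 12*(222 + 12) = 36111 + 12*234 = 36111 + 2808 = 38919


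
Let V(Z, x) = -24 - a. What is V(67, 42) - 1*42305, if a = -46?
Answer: -42283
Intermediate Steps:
V(Z, x) = 22 (V(Z, x) = -24 - 1*(-46) = -24 + 46 = 22)
V(67, 42) - 1*42305 = 22 - 1*42305 = 22 - 42305 = -42283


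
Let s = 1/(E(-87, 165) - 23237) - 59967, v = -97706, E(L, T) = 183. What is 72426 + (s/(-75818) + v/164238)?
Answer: 10395800598679929713/143536471176468 ≈ 72426.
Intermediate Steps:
s = -1382479219/23054 (s = 1/(183 - 23237) - 59967 = 1/(-23054) - 59967 = -1/23054 - 59967 = -1382479219/23054 ≈ -59967.)
72426 + (s/(-75818) + v/164238) = 72426 + (-1382479219/23054/(-75818) - 97706/164238) = 72426 + (-1382479219/23054*(-1/75818) - 97706*1/164238) = 72426 + (1382479219/1747908172 - 48853/82119) = 72426 + 28137253058345/143536471176468 = 10395800598679929713/143536471176468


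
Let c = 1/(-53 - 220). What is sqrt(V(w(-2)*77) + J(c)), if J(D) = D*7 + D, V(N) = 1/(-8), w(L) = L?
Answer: I*sqrt(184002)/1092 ≈ 0.39282*I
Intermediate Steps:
c = -1/273 (c = 1/(-273) = -1/273 ≈ -0.0036630)
V(N) = -1/8
J(D) = 8*D (J(D) = 7*D + D = 8*D)
sqrt(V(w(-2)*77) + J(c)) = sqrt(-1/8 + 8*(-1/273)) = sqrt(-1/8 - 8/273) = sqrt(-337/2184) = I*sqrt(184002)/1092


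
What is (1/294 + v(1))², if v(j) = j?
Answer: 87025/86436 ≈ 1.0068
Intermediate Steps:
(1/294 + v(1))² = (1/294 + 1)² = (295/294)² = 87025/86436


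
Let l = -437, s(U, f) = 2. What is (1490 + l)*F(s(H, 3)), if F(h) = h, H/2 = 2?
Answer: 2106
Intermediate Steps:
H = 4 (H = 2*2 = 4)
(1490 + l)*F(s(H, 3)) = (1490 - 437)*2 = 1053*2 = 2106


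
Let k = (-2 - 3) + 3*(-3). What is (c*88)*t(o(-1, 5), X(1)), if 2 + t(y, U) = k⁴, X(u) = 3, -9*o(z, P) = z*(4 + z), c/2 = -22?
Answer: -148739008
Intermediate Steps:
c = -44 (c = 2*(-22) = -44)
o(z, P) = -z*(4 + z)/9
k = -14 (k = -5 - 9 = -14)
t(y, U) = 38414 (t(y, U) = -2 + (-14)⁴ = -2 + 38416 = 38414)
(c*88)*t(o(-1, 5), X(1)) = -44*88*38414 = -3872*38414 = -148739008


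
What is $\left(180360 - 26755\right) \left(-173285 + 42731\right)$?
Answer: $-20053747170$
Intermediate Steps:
$\left(180360 - 26755\right) \left(-173285 + 42731\right) = \left(180360 + \left(-32362 + 5607\right)\right) \left(-130554\right) = \left(180360 - 26755\right) \left(-130554\right) = 153605 \left(-130554\right) = -20053747170$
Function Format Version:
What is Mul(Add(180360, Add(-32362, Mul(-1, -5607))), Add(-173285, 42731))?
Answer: -20053747170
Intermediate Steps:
Mul(Add(180360, Add(-32362, Mul(-1, -5607))), Add(-173285, 42731)) = Mul(Add(180360, Add(-32362, 5607)), -130554) = Mul(Add(180360, -26755), -130554) = Mul(153605, -130554) = -20053747170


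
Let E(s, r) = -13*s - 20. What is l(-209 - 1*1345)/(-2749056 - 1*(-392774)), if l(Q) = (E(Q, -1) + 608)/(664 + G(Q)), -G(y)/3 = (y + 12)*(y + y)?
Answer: 10395/16938067181104 ≈ 6.1371e-10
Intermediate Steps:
E(s, r) = -20 - 13*s
G(y) = -6*y*(12 + y) (G(y) = -3*(y + 12)*(y + y) = -3*(12 + y)*2*y = -6*y*(12 + y))
l(Q) = (588 - 13*Q)/(664 - 6*Q*(12 + Q)) (l(Q) = ((-20 - 13*Q) + 608)/(664 - 6*Q*(12 + Q)) = (588 - 13*Q)/(664 - 6*Q*(12 + Q)))
l(-209 - 1*1345)/(-2749056 - 1*(-392774)) = ((-588 + 13*(-209 - 1*1345))/(2*(-332 + 3*(-209 - 1*1345)*(12 + (-209 - 1*1345)))))/(-2749056 - 1*(-392774)) = ((-588 + 13*(-209 - 1345))/(2*(-332 + 3*(-209 - 1345)*(12 + (-209 - 1345)))))/(-2749056 + 392774) = ((-588 + 13*(-1554))/(2*(-332 + 3*(-1554)*(12 - 1554))))/(-2356282) = ((-588 - 20202)/(2*(-332 + 3*(-1554)*(-1542))))*(-1/2356282) = ((½)*(-20790)/(-332 + 7188804))*(-1/2356282) = ((½)*(-20790)/7188472)*(-1/2356282) = ((½)*(1/7188472)*(-20790))*(-1/2356282) = -10395/7188472*(-1/2356282) = 10395/16938067181104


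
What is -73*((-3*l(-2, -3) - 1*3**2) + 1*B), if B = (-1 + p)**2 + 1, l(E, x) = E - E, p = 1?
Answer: 584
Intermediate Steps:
l(E, x) = 0
B = 1 (B = (-1 + 1)**2 + 1 = 0**2 + 1 = 0 + 1 = 1)
-73*((-3*l(-2, -3) - 1*3**2) + 1*B) = -73*((-3*0 - 1*3**2) + 1*1) = -73*((0 - 1*9) + 1) = -73*((0 - 9) + 1) = -73*(-9 + 1) = -73*(-8) = 584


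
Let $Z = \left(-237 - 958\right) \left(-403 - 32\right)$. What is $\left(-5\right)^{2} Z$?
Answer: $12995625$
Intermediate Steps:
$Z = 519825$ ($Z = \left(-1195\right) \left(-435\right) = 519825$)
$\left(-5\right)^{2} Z = \left(-5\right)^{2} \cdot 519825 = 25 \cdot 519825 = 12995625$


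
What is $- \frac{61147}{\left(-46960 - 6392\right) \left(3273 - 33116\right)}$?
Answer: $- \frac{61147}{1592183736} \approx -3.8404 \cdot 10^{-5}$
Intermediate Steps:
$- \frac{61147}{\left(-46960 - 6392\right) \left(3273 - 33116\right)} = - \frac{61147}{\left(-46960 - 6392\right) \left(-29843\right)} = - \frac{61147}{\left(-53352\right) \left(-29843\right)} = - \frac{61147}{1592183736}$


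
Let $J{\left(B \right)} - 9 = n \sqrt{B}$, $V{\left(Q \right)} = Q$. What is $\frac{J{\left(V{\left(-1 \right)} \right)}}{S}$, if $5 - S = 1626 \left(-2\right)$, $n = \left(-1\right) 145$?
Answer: $\frac{9}{3257} - \frac{145 i}{3257} \approx 0.0027633 - 0.044519 i$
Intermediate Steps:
$n = -145$
$J{\left(B \right)} = 9 - 145 \sqrt{B}$
$S = 3257$ ($S = 5 - 1626 \left(-2\right) = 5 - -3252 = 5 + 3252 = 3257$)
$\frac{J{\left(V{\left(-1 \right)} \right)}}{S} = \frac{9 - 145 \sqrt{-1}}{3257} = \left(9 - 145 i\right) \frac{1}{3257} = \frac{9}{3257} - \frac{145 i}{3257}$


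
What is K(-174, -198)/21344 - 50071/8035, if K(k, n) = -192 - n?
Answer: -534333607/85749520 ≈ -6.2313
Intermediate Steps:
K(-174, -198)/21344 - 50071/8035 = (-192 - 1*(-198))/21344 - 50071/8035 = (-192 + 198)*(1/21344) - 50071*1/8035 = 6*(1/21344) - 50071/8035 = 3/10672 - 50071/8035 = -534333607/85749520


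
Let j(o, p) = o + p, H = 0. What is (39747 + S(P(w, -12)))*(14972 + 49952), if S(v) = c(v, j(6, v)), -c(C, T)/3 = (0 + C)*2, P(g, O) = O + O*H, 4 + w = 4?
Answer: 2585208756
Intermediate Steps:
w = 0 (w = -4 + 4 = 0)
P(g, O) = O (P(g, O) = O + O*0 = O + 0 = O)
c(C, T) = -6*C (c(C, T) = -3*(0 + C)*2 = -3*C*2 = -6*C)
S(v) = -6*v
(39747 + S(P(w, -12)))*(14972 + 49952) = (39747 - 6*(-12))*(14972 + 49952) = (39747 + 72)*64924 = 39819*64924 = 2585208756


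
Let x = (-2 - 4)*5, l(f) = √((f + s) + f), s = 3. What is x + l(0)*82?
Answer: -30 + 82*√3 ≈ 112.03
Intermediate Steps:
l(f) = √(3 + 2*f) (l(f) = √((f + 3) + f) = √((3 + f) + f) = √(3 + 2*f))
x = -30 (x = -6*5 = -30)
x + l(0)*82 = -30 + √(3 + 2*0)*82 = -30 + √(3 + 0)*82 = -30 + √3*82 = -30 + 82*√3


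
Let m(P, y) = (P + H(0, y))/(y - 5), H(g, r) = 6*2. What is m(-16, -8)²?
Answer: 16/169 ≈ 0.094675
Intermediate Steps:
H(g, r) = 12
m(P, y) = (12 + P)/(-5 + y) (m(P, y) = (P + 12)/(y - 5) = (12 + P)/(-5 + y))
m(-16, -8)² = ((12 - 16)/(-5 - 8))² = (-4/(-13))² = (-1/13*(-4))² = (4/13)² = 16/169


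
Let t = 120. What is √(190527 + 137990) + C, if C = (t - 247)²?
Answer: 16129 + √328517 ≈ 16702.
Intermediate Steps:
C = 16129 (C = (120 - 247)² = (-127)² = 16129)
√(190527 + 137990) + C = √(190527 + 137990) + 16129 = √328517 + 16129 = 16129 + √328517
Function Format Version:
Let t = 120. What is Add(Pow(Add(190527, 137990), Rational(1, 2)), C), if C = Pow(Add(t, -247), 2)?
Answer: Add(16129, Pow(328517, Rational(1, 2))) ≈ 16702.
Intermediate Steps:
C = 16129 (C = Pow(Add(120, -247), 2) = Pow(-127, 2) = 16129)
Add(Pow(Add(190527, 137990), Rational(1, 2)), C) = Add(Pow(Add(190527, 137990), Rational(1, 2)), 16129) = Add(Pow(328517, Rational(1, 2)), 16129) = Add(16129, Pow(328517, Rational(1, 2)))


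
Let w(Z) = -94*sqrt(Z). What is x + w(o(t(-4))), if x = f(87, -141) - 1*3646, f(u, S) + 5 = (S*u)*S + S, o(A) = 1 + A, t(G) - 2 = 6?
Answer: 1725573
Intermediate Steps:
t(G) = 8 (t(G) = 2 + 6 = 8)
f(u, S) = -5 + S + u*S**2 (f(u, S) = -5 + ((S*u)*S + S) = -5 + (u*S**2 + S) = -5 + (S + u*S**2) = -5 + S + u*S**2)
x = 1725855 (x = (-5 - 141 + 87*(-141)**2) - 1*3646 = (-5 - 141 + 87*19881) - 3646 = (-5 - 141 + 1729647) - 3646 = 1729501 - 3646 = 1725855)
x + w(o(t(-4))) = 1725855 - 94*sqrt(1 + 8) = 1725855 - 94*sqrt(9) = 1725855 - 94*3 = 1725855 - 282 = 1725573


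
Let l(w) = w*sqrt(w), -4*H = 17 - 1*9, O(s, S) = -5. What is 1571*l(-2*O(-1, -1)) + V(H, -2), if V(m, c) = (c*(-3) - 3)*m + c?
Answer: -8 + 15710*sqrt(10) ≈ 49671.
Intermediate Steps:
H = -2 (H = -(17 - 1*9)/4 = -(17 - 9)/4 = -1/4*8 = -2)
l(w) = w**(3/2)
V(m, c) = c + m*(-3 - 3*c) (V(m, c) = (-3*c - 3)*m + c = (-3 - 3*c)*m + c = m*(-3 - 3*c) + c = c + m*(-3 - 3*c))
1571*l(-2*O(-1, -1)) + V(H, -2) = 1571*(-2*(-5))**(3/2) + (-2 - 3*(-2) - 3*(-2)*(-2)) = 1571*10**(3/2) + (-2 + 6 - 12) = 1571*(10*sqrt(10)) - 8 = 15710*sqrt(10) - 8 = -8 + 15710*sqrt(10)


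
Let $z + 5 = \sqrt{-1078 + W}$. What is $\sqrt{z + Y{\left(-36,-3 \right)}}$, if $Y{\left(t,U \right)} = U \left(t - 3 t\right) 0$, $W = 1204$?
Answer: $\sqrt{-5 + 3 \sqrt{14}} \approx 2.495$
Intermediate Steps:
$Y{\left(t,U \right)} = 0$ ($Y{\left(t,U \right)} = U \left(- 2 t\right) 0 = - 2 U t 0 = 0$)
$z = -5 + 3 \sqrt{14}$ ($z = -5 + \sqrt{-1078 + 1204} = -5 + \sqrt{126} = -5 + 3 \sqrt{14} \approx 6.225$)
$\sqrt{z + Y{\left(-36,-3 \right)}} = \sqrt{\left(-5 + 3 \sqrt{14}\right) + 0} = \sqrt{-5 + 3 \sqrt{14}}$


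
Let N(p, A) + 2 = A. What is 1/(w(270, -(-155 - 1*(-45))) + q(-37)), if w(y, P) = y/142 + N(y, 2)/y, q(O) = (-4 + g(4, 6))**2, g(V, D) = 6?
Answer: 71/419 ≈ 0.16945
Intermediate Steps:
N(p, A) = -2 + A
q(O) = 4 (q(O) = (-4 + 6)**2 = 2**2 = 4)
w(y, P) = y/142 (w(y, P) = y/142 + (-2 + 2)/y = y*(1/142) + 0/y = y/142 + 0 = y/142)
1/(w(270, -(-155 - 1*(-45))) + q(-37)) = 1/((1/142)*270 + 4) = 1/(135/71 + 4) = 1/(419/71) = 71/419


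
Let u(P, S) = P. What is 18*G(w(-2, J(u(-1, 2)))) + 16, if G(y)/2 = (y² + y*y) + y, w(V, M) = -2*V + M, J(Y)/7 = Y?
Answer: 556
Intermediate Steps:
J(Y) = 7*Y
w(V, M) = M - 2*V
G(y) = 2*y + 4*y² (G(y) = 2*((y² + y*y) + y) = 2*((y² + y²) + y) = 2*(2*y² + y) = 2*(y + 2*y²) = 2*y + 4*y²)
18*G(w(-2, J(u(-1, 2)))) + 16 = 18*(2*(7*(-1) - 2*(-2))*(1 + 2*(7*(-1) - 2*(-2)))) + 16 = 18*(2*(-7 + 4)*(1 + 2*(-7 + 4))) + 16 = 18*(2*(-3)*(1 + 2*(-3))) + 16 = 18*(2*(-3)*(1 - 6)) + 16 = 18*(2*(-3)*(-5)) + 16 = 18*30 + 16 = 540 + 16 = 556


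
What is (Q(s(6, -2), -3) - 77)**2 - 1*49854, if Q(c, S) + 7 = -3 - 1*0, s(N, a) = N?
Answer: -42285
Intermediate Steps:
Q(c, S) = -10 (Q(c, S) = -7 + (-3 - 1*0) = -7 + (-3 + 0) = -7 - 3 = -10)
(Q(s(6, -2), -3) - 77)**2 - 1*49854 = (-10 - 77)**2 - 1*49854 = (-87)**2 - 49854 = 7569 - 49854 = -42285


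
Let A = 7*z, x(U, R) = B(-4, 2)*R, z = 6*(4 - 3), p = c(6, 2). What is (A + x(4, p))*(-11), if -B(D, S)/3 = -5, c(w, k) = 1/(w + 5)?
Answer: -477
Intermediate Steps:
c(w, k) = 1/(5 + w)
p = 1/11 (p = 1/(5 + 6) = 1/11 ≈ 0.090909)
B(D, S) = 15 (B(D, S) = -3*(-5) = 15)
z = 6 (z = 6*1 = 6)
x(U, R) = 15*R
A = 42 (A = 7*6 = 42)
(A + x(4, p))*(-11) = (42 + 15*(1/11))*(-11) = (42 + 15/11)*(-11) = (477/11)*(-11) = -477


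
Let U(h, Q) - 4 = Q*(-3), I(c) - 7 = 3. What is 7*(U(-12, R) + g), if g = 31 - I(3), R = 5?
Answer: 70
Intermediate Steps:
I(c) = 10 (I(c) = 7 + 3 = 10)
g = 21 (g = 31 - 1*10 = 31 - 10 = 21)
U(h, Q) = 4 - 3*Q (U(h, Q) = 4 + Q*(-3) = 4 - 3*Q)
7*(U(-12, R) + g) = 7*((4 - 3*5) + 21) = 7*((4 - 15) + 21) = 7*(-11 + 21) = 7*10 = 70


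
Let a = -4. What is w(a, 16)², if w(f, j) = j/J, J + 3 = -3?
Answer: 64/9 ≈ 7.1111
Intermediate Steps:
J = -6 (J = -3 - 3 = -6)
w(f, j) = -j/6 (w(f, j) = j/(-6) = j*(-⅙) = -j/6)
w(a, 16)² = (-⅙*16)² = (-8/3)² = 64/9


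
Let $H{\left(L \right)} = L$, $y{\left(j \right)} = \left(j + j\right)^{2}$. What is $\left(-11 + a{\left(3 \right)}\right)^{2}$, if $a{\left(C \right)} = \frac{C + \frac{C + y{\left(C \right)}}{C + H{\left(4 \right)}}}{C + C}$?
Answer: $\frac{4489}{49} \approx 91.612$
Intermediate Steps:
$y{\left(j \right)} = 4 j^{2}$ ($y{\left(j \right)} = \left(2 j\right)^{2} = 4 j^{2}$)
$a{\left(C \right)} = \frac{C + \frac{C + 4 C^{2}}{4 + C}}{2 C}$ ($a{\left(C \right)} = \frac{C + \frac{C + 4 C^{2}}{C + 4}}{C + C} = \frac{C + \frac{C + 4 C^{2}}{4 + C}}{2 C}$)
$\left(-11 + a{\left(3 \right)}\right)^{2} = \left(-11 + \frac{5 \left(1 + 3\right)}{2 \left(4 + 3\right)}\right)^{2} = \left(-11 + \frac{5}{2} \cdot \frac{1}{7} \cdot 4\right)^{2} = \left(-11 + \frac{10}{7}\right)^{2} = \left(- \frac{67}{7}\right)^{2} = \frac{4489}{49}$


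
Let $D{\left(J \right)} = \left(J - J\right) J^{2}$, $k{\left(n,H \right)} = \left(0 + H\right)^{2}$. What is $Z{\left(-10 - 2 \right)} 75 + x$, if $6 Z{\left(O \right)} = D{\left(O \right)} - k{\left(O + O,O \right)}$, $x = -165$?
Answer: $-1965$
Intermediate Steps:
$k{\left(n,H \right)} = H^{2}$
$D{\left(J \right)} = 0$ ($D{\left(J \right)} = 0 J^{2} = 0$)
$Z{\left(O \right)} = - \frac{O^{2}}{6}$ ($Z{\left(O \right)} = \frac{0 - O^{2}}{6} = \frac{\left(-1\right) O^{2}}{6} = - \frac{O^{2}}{6}$)
$Z{\left(-10 - 2 \right)} 75 + x = - \frac{\left(-10 - 2\right)^{2}}{6} \cdot 75 - 165 = - \frac{\left(-12\right)^{2}}{6} \cdot 75 - 165 = \left(- \frac{1}{6}\right) 144 \cdot 75 - 165 = \left(-24\right) 75 - 165 = -1800 - 165 = -1965$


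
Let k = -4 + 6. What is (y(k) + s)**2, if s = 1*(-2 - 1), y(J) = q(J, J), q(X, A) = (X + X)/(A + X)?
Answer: 4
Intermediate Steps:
k = 2
q(X, A) = 2*X/(A + X) (q(X, A) = (2*X)/(A + X) = 2*X/(A + X))
y(J) = 1 (y(J) = 2*J/(J + J) = 2*J/((2*J)) = 2*J*(1/(2*J)) = 1)
s = -3 (s = 1*(-3) = -3)
(y(k) + s)**2 = (1 - 3)**2 = (-2)**2 = 4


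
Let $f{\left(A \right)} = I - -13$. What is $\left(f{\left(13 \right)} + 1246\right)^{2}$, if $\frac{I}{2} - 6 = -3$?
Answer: $1600225$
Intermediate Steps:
$I = 6$ ($I = 12 + 2 \left(-3\right) = 12 - 6 = 6$)
$f{\left(A \right)} = 19$ ($f{\left(A \right)} = 6 - -13 = 6 + 13 = 19$)
$\left(f{\left(13 \right)} + 1246\right)^{2} = \left(19 + 1246\right)^{2} = 1265^{2} = 1600225$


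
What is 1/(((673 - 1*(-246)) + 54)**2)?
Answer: 1/946729 ≈ 1.0563e-6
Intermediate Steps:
1/(((673 - 1*(-246)) + 54)**2) = 1/(((673 + 246) + 54)**2) = 1/((919 + 54)**2) = 1/(973**2) = 1/946729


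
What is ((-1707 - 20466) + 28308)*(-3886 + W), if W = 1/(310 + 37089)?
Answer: -891614967255/37399 ≈ -2.3841e+7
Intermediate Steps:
W = 1/37399 ≈ 2.6739e-5
((-1707 - 20466) + 28308)*(-3886 + W) = ((-1707 - 20466) + 28308)*(-3886 + 1/37399) = (-22173 + 28308)*(-145332513/37399) = 6135*(-145332513/37399) = -891614967255/37399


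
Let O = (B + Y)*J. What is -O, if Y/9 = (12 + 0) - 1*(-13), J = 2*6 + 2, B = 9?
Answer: -3276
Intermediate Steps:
J = 14 (J = 12 + 2 = 14)
Y = 225 (Y = 9*((12 + 0) - 1*(-13)) = 9*(12 + 13) = 9*25 = 225)
O = 3276 (O = (9 + 225)*14 = 234*14 = 3276)
-O = -1*3276 = -3276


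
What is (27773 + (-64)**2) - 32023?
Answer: -154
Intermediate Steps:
(27773 + (-64)**2) - 32023 = (27773 + 4096) - 32023 = 31869 - 32023 = -154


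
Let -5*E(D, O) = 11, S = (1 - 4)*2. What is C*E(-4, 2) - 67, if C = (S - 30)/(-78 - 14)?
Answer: -7804/115 ≈ -67.861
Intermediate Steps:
S = -6 (S = -3*2 = -6)
E(D, O) = -11/5 (E(D, O) = -1/5*11 = -11/5)
C = 9/23 (C = (-6 - 30)/(-78 - 14) = -36/(-92) = -36*(-1/92) = 9/23 ≈ 0.39130)
C*E(-4, 2) - 67 = (9/23)*(-11/5) - 67 = -99/115 - 67 = -7804/115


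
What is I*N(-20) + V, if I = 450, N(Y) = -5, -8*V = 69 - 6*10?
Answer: -18009/8 ≈ -2251.1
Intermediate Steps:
V = -9/8 (V = -(69 - 6*10)/8 = -(69 - 1*60)/8 = -(69 - 60)/8 = -1/8*9 = -9/8 ≈ -1.1250)
I*N(-20) + V = 450*(-5) - 9/8 = -2250 - 9/8 = -18009/8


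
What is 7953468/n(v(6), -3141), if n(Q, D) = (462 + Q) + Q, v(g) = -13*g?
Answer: 1325578/51 ≈ 25992.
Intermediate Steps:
n(Q, D) = 462 + 2*Q
7953468/n(v(6), -3141) = 7953468/(462 + 2*(-13*6)) = 7953468/(462 + 2*(-78)) = 7953468/(462 - 156) = 7953468/306 = 7953468*(1/306) = 1325578/51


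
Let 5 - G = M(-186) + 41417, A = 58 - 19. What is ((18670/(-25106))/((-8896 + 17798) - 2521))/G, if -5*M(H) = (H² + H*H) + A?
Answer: 46675/11040198415497 ≈ 4.2277e-9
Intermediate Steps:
A = 39
M(H) = -39/5 - 2*H²/5 (M(H) = -((H² + H*H) + 39)/5 = -((H² + H²) + 39)/5 = -(2*H² + 39)/5 = -(39 + 2*H²)/5 = -39/5 - 2*H²/5)
G = -137829/5 (G = 5 - ((-39/5 - ⅖*(-186)²) + 41417) = 5 - ((-39/5 - ⅖*34596) + 41417) = 5 - ((-39/5 - 69192/5) + 41417) = 5 - (-69231/5 + 41417) = 5 - 1*137854/5 = 5 - 137854/5 = -137829/5 ≈ -27566.)
((18670/(-25106))/((-8896 + 17798) - 2521))/G = ((18670/(-25106))/((-8896 + 17798) - 2521))/(-137829/5) = ((18670*(-1/25106))/(8902 - 2521))*(-5/137829) = -9335/12553/6381*(-5/137829) = -9335/12553*1/6381*(-5/137829) = -9335/80100693*(-5/137829) = 46675/11040198415497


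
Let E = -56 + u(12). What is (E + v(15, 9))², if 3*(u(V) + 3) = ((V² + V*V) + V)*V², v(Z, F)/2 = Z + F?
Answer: 207043321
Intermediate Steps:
v(Z, F) = 2*F + 2*Z (v(Z, F) = 2*(Z + F) = 2*(F + Z) = 2*F + 2*Z)
u(V) = -3 + V²*(V + 2*V²)/3 (u(V) = -3 + (((V² + V*V) + V)*V²)/3 = -3 + (((V² + V²) + V)*V²)/3 = -3 + ((2*V² + V)*V²)/3 = -3 + ((V + 2*V²)*V²)/3 = -3 + (V²*(V + 2*V²))/3 = -3 + V²*(V + 2*V²)/3)
E = 14341 (E = -56 + (-3 + (⅓)*12³ + (⅔)*12⁴) = -56 + (-3 + (⅓)*1728 + (⅔)*20736) = -56 + (-3 + 576 + 13824) = -56 + 14397 = 14341)
(E + v(15, 9))² = (14341 + (2*9 + 2*15))² = (14341 + (18 + 30))² = (14341 + 48)² = 14389² = 207043321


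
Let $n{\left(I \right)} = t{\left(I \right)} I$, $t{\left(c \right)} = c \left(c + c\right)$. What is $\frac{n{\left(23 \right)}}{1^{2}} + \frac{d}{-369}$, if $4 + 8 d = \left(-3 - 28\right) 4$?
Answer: $\frac{8979262}{369} \approx 24334.0$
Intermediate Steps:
$t{\left(c \right)} = 2 c^{2}$ ($t{\left(c \right)} = c 2 c = 2 c^{2}$)
$d = -16$ ($d = - \frac{1}{2} + \frac{\left(-3 - 28\right) 4}{8} = - \frac{1}{2} + \frac{\left(-31\right) 4}{8} = - \frac{1}{2} + \frac{1}{8} \left(-124\right) = - \frac{1}{2} - \frac{31}{2} = -16$)
$n{\left(I \right)} = 2 I^{3}$ ($n{\left(I \right)} = 2 I^{2} I = 2 I^{3}$)
$\frac{n{\left(23 \right)}}{1^{2}} + \frac{d}{-369} = \frac{2 \cdot 23^{3}}{1^{2}} - \frac{16}{-369} = \frac{2 \cdot 12167}{1} - - \frac{16}{369} = 24334 \cdot 1 + \frac{16}{369} = 24334 + \frac{16}{369} = \frac{8979262}{369}$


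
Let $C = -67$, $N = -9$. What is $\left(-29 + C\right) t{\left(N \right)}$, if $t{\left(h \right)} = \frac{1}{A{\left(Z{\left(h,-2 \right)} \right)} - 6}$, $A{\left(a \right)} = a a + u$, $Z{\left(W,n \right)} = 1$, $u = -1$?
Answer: $16$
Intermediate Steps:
$A{\left(a \right)} = -1 + a^{2}$ ($A{\left(a \right)} = a a - 1 = a^{2} - 1 = -1 + a^{2}$)
$t{\left(h \right)} = - \frac{1}{6}$ ($t{\left(h \right)} = \frac{1}{\left(-1 + 1^{2}\right) - 6} = \frac{1}{\left(-1 + 1\right) - 6} = \frac{1}{0 - 6} = \frac{1}{-6} = - \frac{1}{6}$)
$\left(-29 + C\right) t{\left(N \right)} = \left(-29 - 67\right) \left(- \frac{1}{6}\right) = \left(-96\right) \left(- \frac{1}{6}\right) = 16$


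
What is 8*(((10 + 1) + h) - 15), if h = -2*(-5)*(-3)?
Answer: -272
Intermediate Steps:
h = -30 (h = 10*(-3) = -30)
8*(((10 + 1) + h) - 15) = 8*(((10 + 1) - 30) - 15) = 8*((11 - 30) - 15) = 8*(-19 - 15) = 8*(-34) = -272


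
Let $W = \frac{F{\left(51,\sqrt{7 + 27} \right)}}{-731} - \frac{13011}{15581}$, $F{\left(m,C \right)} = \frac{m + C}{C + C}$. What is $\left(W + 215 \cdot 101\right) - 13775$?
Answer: $\frac{180849573017}{22779422} - \frac{3 \sqrt{34}}{2924} \approx 7939.2$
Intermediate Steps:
$F{\left(m,C \right)} = \frac{C + m}{2 C}$
$W = - \frac{13011}{15581} - \frac{\sqrt{34} \left(51 + \sqrt{34}\right)}{49708}$ ($W = \frac{\frac{1}{2} \frac{1}{\sqrt{7 + 27}} \left(\sqrt{7 + 27} + 51\right)}{-731} - \frac{13011}{15581} = \frac{\sqrt{34} + 51}{2 \sqrt{34}} \left(- \frac{1}{731}\right) - \frac{13011}{15581} = \frac{\frac{\sqrt{34}}{34} \left(51 + \sqrt{34}\right)}{2} \left(- \frac{1}{731}\right) - \frac{13011}{15581} = \frac{\sqrt{34} \left(51 + \sqrt{34}\right)}{68} \left(- \frac{1}{731}\right) - \frac{13011}{15581} = - \frac{\sqrt{34} \left(51 + \sqrt{34}\right)}{49708} - \frac{13011}{15581} = - \frac{13011}{15581} - \frac{\sqrt{34} \left(51 + \sqrt{34}\right)}{49708} \approx -0.84172$)
$\left(W + 215 \cdot 101\right) - 13775 = \left(\left(- \frac{19037663}{22779422} - \frac{3 \sqrt{34}}{2924}\right) + 215 \cdot 101\right) - 13775 = \left(\left(- \frac{19037663}{22779422} - \frac{3 \sqrt{34}}{2924}\right) + 21715\right) - 13775 = \left(\frac{494636111067}{22779422} - \frac{3 \sqrt{34}}{2924}\right) - 13775 = \frac{180849573017}{22779422} - \frac{3 \sqrt{34}}{2924}$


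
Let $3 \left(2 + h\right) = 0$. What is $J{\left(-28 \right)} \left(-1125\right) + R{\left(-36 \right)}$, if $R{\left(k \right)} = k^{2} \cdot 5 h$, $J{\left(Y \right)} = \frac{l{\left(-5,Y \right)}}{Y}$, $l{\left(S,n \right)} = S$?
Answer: $- \frac{368505}{28} \approx -13161.0$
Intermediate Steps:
$h = -2$ ($h = -2 + \frac{1}{3} \cdot 0 = -2 + 0 = -2$)
$J{\left(Y \right)} = - \frac{5}{Y}$
$R{\left(k \right)} = - 10 k^{2}$ ($R{\left(k \right)} = k^{2} \cdot 5 \left(-2\right) = 5 k^{2} \left(-2\right) = - 10 k^{2}$)
$J{\left(-28 \right)} \left(-1125\right) + R{\left(-36 \right)} = - \frac{5}{-28} \left(-1125\right) - 10 \left(-36\right)^{2} = \left(-5\right) \left(- \frac{1}{28}\right) \left(-1125\right) - 12960 = \frac{5}{28} \left(-1125\right) - 12960 = - \frac{5625}{28} - 12960 = - \frac{368505}{28}$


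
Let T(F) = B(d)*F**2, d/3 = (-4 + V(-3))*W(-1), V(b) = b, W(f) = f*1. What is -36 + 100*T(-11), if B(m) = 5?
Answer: 60464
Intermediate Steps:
W(f) = f
d = 21 (d = 3*((-4 - 3)*(-1)) = 3*(-7*(-1)) = 3*7 = 21)
T(F) = 5*F**2
-36 + 100*T(-11) = -36 + 100*(5*(-11)**2) = -36 + 100*(5*121) = -36 + 100*605 = -36 + 60500 = 60464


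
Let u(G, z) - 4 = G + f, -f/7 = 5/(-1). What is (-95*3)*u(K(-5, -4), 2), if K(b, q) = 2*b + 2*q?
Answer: -5985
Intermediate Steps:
f = 35 (f = -35/(-1) = -35*(-1) = -7*(-5) = 35)
u(G, z) = 39 + G (u(G, z) = 4 + (G + 35) = 4 + (35 + G) = 39 + G)
(-95*3)*u(K(-5, -4), 2) = (-95*3)*(39 + (2*(-5) + 2*(-4))) = -285*(39 + (-10 - 8)) = -285*(39 - 18) = -285*21 = -5985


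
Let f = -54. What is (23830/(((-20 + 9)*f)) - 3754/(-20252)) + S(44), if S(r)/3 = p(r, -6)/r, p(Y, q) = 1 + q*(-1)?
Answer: 245288239/6014844 ≈ 40.780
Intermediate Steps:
p(Y, q) = 1 - q
S(r) = 21/r (S(r) = 3*((1 - 1*(-6))/r) = 3*((1 + 6)/r) = 3*(7/r) = 21/r)
(23830/(((-20 + 9)*f)) - 3754/(-20252)) + S(44) = (23830/(((-20 + 9)*(-54))) - 3754/(-20252)) + 21/44 = (23830/((-11*(-54))) - 3754*(-1/20252)) + 21*(1/44) = (23830/594 + 1877/10126) + 21/44 = (23830*(1/594) + 1877/10126) + 21/44 = (11915/297 + 1877/10126) + 21/44 = 121208759/3007422 + 21/44 = 245288239/6014844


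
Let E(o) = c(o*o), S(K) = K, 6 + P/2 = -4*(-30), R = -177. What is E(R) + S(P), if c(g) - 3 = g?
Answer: 31560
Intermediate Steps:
P = 228 (P = -12 + 2*(-4*(-30)) = -12 + 2*120 = -12 + 240 = 228)
c(g) = 3 + g
E(o) = 3 + o² (E(o) = 3 + o*o = 3 + o²)
E(R) + S(P) = (3 + (-177)²) + 228 = (3 + 31329) + 228 = 31332 + 228 = 31560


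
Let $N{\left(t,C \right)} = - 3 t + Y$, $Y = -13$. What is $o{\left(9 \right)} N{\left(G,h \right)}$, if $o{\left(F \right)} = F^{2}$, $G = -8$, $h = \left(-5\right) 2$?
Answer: $891$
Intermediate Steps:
$h = -10$
$N{\left(t,C \right)} = -13 - 3 t$ ($N{\left(t,C \right)} = - 3 t - 13 = -13 - 3 t$)
$o{\left(9 \right)} N{\left(G,h \right)} = 9^{2} \left(-13 - -24\right) = 81 \left(-13 + 24\right) = 81 \cdot 11 = 891$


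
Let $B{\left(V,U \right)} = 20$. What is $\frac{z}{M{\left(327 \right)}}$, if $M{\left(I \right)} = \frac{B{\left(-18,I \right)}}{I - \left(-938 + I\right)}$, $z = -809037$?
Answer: $- \frac{379438353}{10} \approx -3.7944 \cdot 10^{7}$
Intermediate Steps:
$M{\left(I \right)} = \frac{10}{469}$ ($M{\left(I \right)} = \frac{20}{I - \left(-938 + I\right)} = \frac{20}{938} = 20 \cdot \frac{1}{938} = \frac{10}{469}$)
$\frac{z}{M{\left(327 \right)}} = - \frac{809037}{\frac{10}{469}} = \left(-809037\right) \frac{469}{10} = - \frac{379438353}{10}$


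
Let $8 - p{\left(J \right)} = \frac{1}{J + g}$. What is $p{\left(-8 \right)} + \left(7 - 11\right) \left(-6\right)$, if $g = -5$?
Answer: $\frac{417}{13} \approx 32.077$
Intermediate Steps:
$p{\left(J \right)} = 8 - \frac{1}{-5 + J}$ ($p{\left(J \right)} = 8 - \frac{1}{J - 5} = 8 - \frac{1}{-5 + J}$)
$p{\left(-8 \right)} + \left(7 - 11\right) \left(-6\right) = \frac{-41 + 8 \left(-8\right)}{-5 - 8} + \left(7 - 11\right) \left(-6\right) = \frac{-41 - 64}{-13} - -24 = \left(- \frac{1}{13}\right) \left(-105\right) + 24 = \frac{105}{13} + 24 = \frac{417}{13}$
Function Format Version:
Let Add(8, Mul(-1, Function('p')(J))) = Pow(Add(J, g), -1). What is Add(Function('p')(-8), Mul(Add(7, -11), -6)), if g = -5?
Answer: Rational(417, 13) ≈ 32.077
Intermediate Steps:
Function('p')(J) = Add(8, Mul(-1, Pow(Add(-5, J), -1))) (Function('p')(J) = Add(8, Mul(-1, Pow(Add(J, -5), -1))) = Add(8, Mul(-1, Pow(Add(-5, J), -1))))
Add(Function('p')(-8), Mul(Add(7, -11), -6)) = Add(Mul(Pow(Add(-5, -8), -1), Add(-41, Mul(8, -8))), Mul(Add(7, -11), -6)) = Add(Mul(Pow(-13, -1), Add(-41, -64)), Mul(-4, -6)) = Add(Mul(Rational(-1, 13), -105), 24) = Add(Rational(105, 13), 24) = Rational(417, 13)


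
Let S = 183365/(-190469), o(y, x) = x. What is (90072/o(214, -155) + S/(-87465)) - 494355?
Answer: -36515007677609962/73777214805 ≈ -4.9494e+5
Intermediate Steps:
S = -183365/190469 (S = 183365*(-1/190469) = -183365/190469 ≈ -0.96270)
(90072/o(214, -155) + S/(-87465)) - 494355 = (90072/(-155) - 183365/190469/(-87465)) - 494355 = (90072*(-1/155) - 183365/190469*(-1/87465)) - 494355 = (-90072/155 + 5239/475982031) - 494355 = -42872652684187/73777214805 - 494355 = -36515007677609962/73777214805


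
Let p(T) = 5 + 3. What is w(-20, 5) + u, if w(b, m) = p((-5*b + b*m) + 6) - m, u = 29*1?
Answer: 32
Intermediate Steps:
p(T) = 8
u = 29
w(b, m) = 8 - m
w(-20, 5) + u = (8 - 1*5) + 29 = (8 - 5) + 29 = 3 + 29 = 32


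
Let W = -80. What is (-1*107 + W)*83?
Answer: -15521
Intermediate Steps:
(-1*107 + W)*83 = (-1*107 - 80)*83 = (-107 - 80)*83 = -187*83 = -15521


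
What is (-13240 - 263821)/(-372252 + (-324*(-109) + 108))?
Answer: 277061/336828 ≈ 0.82256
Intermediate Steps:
(-13240 - 263821)/(-372252 + (-324*(-109) + 108)) = -277061/(-372252 + (35316 + 108)) = -277061/(-372252 + 35424) = -277061/(-336828) = -277061*(-1/336828) = 277061/336828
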